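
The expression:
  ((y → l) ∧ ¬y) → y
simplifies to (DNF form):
y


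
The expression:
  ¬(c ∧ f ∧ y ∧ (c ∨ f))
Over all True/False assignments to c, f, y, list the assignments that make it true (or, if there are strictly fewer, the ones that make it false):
is false only for:
  c=True, f=True, y=True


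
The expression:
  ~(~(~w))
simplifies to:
~w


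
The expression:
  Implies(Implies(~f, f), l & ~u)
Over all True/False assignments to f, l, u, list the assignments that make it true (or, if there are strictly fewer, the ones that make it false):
is false only for:
  f=True, l=False, u=False;
  f=True, l=False, u=True;
  f=True, l=True, u=True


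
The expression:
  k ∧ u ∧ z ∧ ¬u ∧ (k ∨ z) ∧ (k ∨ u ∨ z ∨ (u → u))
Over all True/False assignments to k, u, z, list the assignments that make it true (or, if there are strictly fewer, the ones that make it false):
is never true.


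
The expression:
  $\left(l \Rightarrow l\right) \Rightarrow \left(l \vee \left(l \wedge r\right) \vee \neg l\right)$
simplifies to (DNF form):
$\text{True}$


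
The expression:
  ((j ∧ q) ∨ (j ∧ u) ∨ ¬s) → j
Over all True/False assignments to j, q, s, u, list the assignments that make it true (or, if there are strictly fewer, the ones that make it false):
is false only for:
  j=False, q=False, s=False, u=False;
  j=False, q=False, s=False, u=True;
  j=False, q=True, s=False, u=False;
  j=False, q=True, s=False, u=True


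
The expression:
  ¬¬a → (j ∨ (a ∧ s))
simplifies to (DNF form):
j ∨ s ∨ ¬a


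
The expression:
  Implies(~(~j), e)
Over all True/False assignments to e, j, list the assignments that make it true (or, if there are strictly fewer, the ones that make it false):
is false only for:
  e=False, j=True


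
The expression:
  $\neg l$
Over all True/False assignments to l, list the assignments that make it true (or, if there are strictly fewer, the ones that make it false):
is true only for:
  l=False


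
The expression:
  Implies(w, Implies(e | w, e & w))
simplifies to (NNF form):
e | ~w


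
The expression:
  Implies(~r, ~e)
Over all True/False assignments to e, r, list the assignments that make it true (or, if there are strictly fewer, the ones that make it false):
is false only for:
  e=True, r=False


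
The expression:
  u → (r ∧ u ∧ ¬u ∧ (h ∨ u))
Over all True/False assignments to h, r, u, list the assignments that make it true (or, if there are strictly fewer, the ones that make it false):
is true only for:
  h=False, r=False, u=False;
  h=False, r=True, u=False;
  h=True, r=False, u=False;
  h=True, r=True, u=False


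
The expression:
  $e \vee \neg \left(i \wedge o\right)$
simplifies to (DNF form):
$e \vee \neg i \vee \neg o$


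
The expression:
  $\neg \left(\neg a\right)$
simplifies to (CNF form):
$a$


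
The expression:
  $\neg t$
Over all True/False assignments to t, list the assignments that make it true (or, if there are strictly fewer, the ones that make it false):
is true only for:
  t=False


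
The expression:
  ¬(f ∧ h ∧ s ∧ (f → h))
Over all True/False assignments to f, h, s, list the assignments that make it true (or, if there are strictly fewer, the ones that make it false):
is false only for:
  f=True, h=True, s=True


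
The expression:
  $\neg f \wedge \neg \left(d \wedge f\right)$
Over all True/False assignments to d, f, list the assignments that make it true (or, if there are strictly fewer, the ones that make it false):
is true only for:
  d=False, f=False;
  d=True, f=False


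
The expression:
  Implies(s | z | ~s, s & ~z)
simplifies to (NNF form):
s & ~z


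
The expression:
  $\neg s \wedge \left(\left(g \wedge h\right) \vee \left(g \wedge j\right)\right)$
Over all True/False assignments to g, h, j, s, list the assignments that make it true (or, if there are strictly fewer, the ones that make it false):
is true only for:
  g=True, h=False, j=True, s=False;
  g=True, h=True, j=False, s=False;
  g=True, h=True, j=True, s=False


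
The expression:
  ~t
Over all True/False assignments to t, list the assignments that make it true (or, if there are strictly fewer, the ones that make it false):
is true only for:
  t=False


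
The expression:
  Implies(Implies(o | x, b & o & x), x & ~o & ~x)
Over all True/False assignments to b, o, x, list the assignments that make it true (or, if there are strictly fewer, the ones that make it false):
is false only for:
  b=False, o=False, x=False;
  b=True, o=False, x=False;
  b=True, o=True, x=True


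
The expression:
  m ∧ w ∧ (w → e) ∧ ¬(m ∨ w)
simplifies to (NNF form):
False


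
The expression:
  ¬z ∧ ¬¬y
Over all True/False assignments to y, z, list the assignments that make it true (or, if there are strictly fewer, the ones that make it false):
is true only for:
  y=True, z=False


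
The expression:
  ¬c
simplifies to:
¬c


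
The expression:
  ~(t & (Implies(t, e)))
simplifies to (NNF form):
~e | ~t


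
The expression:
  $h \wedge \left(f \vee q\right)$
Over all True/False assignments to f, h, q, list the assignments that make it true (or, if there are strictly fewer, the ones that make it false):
is true only for:
  f=False, h=True, q=True;
  f=True, h=True, q=False;
  f=True, h=True, q=True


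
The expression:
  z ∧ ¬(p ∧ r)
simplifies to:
z ∧ (¬p ∨ ¬r)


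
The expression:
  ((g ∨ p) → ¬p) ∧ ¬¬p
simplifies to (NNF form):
False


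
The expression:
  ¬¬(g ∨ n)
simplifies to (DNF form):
g ∨ n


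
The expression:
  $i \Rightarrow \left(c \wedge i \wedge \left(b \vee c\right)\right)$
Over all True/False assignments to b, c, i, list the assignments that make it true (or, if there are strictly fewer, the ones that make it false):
is false only for:
  b=False, c=False, i=True;
  b=True, c=False, i=True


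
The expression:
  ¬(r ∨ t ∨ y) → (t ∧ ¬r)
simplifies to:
r ∨ t ∨ y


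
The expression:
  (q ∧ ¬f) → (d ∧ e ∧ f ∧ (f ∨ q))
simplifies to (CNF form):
f ∨ ¬q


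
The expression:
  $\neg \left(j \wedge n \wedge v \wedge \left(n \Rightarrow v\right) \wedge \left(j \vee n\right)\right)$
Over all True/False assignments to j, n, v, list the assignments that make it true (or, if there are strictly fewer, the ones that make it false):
is false only for:
  j=True, n=True, v=True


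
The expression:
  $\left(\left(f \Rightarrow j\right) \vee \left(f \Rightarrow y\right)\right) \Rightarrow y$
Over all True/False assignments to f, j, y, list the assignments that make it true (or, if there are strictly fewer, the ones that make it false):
is false only for:
  f=False, j=False, y=False;
  f=False, j=True, y=False;
  f=True, j=True, y=False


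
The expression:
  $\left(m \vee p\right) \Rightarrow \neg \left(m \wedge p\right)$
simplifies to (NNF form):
$\neg m \vee \neg p$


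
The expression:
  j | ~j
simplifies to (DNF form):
True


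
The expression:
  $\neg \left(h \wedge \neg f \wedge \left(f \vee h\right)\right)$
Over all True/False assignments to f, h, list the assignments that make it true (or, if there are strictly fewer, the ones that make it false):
is false only for:
  f=False, h=True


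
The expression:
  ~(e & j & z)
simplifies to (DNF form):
~e | ~j | ~z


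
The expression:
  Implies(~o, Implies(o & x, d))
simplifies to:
True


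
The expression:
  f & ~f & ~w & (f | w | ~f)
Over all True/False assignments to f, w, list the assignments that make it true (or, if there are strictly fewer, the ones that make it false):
is never true.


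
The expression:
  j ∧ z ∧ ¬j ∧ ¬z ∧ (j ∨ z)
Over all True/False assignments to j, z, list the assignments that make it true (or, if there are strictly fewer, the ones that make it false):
is never true.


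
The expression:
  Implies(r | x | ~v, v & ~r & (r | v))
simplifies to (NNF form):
v & ~r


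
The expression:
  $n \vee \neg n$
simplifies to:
$\text{True}$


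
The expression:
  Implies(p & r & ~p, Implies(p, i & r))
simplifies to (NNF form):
True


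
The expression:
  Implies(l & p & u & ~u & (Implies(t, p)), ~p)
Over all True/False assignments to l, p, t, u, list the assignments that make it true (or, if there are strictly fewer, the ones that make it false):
is always true.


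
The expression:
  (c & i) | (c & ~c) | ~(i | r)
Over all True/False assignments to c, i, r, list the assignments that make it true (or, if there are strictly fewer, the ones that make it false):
is true only for:
  c=False, i=False, r=False;
  c=True, i=False, r=False;
  c=True, i=True, r=False;
  c=True, i=True, r=True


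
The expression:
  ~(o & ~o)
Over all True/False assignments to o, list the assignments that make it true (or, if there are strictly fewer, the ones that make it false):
is always true.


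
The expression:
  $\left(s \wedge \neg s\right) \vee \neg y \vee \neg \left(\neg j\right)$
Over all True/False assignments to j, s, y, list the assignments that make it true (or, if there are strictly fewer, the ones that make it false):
is false only for:
  j=False, s=False, y=True;
  j=False, s=True, y=True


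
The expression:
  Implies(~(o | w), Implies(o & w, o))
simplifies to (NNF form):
True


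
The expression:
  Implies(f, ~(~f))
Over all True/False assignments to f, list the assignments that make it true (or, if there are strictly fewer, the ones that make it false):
is always true.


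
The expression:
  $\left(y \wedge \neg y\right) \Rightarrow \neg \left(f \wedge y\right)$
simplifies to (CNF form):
$\text{True}$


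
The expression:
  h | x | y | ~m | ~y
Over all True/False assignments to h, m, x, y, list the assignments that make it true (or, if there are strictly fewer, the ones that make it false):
is always true.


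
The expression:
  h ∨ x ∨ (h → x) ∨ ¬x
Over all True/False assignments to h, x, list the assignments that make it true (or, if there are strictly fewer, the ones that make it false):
is always true.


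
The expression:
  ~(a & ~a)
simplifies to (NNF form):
True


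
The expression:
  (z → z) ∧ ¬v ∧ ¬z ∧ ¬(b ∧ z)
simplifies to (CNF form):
¬v ∧ ¬z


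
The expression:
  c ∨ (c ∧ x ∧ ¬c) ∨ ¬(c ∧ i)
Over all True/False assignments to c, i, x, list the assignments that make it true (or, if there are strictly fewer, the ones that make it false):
is always true.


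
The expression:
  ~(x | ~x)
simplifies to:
False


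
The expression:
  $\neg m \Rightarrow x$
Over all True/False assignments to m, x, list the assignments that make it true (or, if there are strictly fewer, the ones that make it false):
is false only for:
  m=False, x=False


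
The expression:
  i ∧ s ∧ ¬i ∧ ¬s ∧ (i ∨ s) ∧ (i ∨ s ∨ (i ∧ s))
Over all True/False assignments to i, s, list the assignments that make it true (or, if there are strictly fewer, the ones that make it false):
is never true.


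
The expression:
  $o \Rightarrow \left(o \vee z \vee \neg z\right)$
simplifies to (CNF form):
$\text{True}$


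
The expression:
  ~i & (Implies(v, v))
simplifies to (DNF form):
~i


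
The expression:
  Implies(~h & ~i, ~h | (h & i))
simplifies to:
True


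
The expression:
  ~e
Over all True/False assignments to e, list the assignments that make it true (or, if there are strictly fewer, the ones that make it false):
is true only for:
  e=False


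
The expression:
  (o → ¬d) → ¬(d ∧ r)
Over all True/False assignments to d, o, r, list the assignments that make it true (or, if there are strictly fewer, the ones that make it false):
is false only for:
  d=True, o=False, r=True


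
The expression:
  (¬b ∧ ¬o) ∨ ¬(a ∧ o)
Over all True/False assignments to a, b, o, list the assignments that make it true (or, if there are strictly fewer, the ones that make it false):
is false only for:
  a=True, b=False, o=True;
  a=True, b=True, o=True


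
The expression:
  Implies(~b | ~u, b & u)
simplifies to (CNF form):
b & u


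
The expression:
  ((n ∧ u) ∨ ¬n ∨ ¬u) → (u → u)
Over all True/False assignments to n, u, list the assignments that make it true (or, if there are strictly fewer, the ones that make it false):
is always true.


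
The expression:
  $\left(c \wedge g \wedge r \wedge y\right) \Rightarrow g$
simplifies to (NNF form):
$\text{True}$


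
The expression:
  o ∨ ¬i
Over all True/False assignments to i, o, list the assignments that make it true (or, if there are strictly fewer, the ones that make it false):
is false only for:
  i=True, o=False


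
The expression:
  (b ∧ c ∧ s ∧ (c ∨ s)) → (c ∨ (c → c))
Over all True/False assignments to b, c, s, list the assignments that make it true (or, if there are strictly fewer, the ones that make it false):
is always true.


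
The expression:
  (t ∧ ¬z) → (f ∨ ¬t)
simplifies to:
f ∨ z ∨ ¬t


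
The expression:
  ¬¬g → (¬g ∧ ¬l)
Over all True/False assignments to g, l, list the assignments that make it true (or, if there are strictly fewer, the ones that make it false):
is true only for:
  g=False, l=False;
  g=False, l=True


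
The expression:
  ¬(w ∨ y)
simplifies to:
¬w ∧ ¬y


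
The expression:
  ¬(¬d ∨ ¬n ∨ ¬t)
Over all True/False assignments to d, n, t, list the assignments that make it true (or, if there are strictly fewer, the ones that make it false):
is true only for:
  d=True, n=True, t=True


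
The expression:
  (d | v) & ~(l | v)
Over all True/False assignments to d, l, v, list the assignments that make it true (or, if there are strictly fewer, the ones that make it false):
is true only for:
  d=True, l=False, v=False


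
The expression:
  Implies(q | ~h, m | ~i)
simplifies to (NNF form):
m | ~i | (h & ~q)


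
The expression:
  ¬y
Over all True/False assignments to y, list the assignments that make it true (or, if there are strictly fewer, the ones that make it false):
is true only for:
  y=False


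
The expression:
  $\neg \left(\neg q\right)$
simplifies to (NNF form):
$q$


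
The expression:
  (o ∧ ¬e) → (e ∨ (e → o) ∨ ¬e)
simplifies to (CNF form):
True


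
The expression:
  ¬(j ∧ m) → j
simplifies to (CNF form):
j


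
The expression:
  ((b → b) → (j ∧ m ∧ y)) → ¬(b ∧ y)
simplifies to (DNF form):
¬b ∨ ¬j ∨ ¬m ∨ ¬y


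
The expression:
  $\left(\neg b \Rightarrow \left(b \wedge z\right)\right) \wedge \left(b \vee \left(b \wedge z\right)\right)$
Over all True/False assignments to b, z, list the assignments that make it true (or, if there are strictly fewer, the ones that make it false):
is true only for:
  b=True, z=False;
  b=True, z=True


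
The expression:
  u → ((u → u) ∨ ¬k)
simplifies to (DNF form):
True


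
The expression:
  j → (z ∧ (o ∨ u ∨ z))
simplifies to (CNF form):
z ∨ ¬j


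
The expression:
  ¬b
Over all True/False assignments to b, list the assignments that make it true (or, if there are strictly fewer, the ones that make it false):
is true only for:
  b=False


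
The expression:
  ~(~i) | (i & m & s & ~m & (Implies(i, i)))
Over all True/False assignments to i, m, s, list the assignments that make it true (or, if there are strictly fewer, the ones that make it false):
is true only for:
  i=True, m=False, s=False;
  i=True, m=False, s=True;
  i=True, m=True, s=False;
  i=True, m=True, s=True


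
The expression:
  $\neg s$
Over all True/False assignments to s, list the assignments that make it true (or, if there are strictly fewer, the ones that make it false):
is true only for:
  s=False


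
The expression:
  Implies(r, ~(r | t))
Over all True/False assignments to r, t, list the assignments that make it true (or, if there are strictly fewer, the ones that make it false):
is true only for:
  r=False, t=False;
  r=False, t=True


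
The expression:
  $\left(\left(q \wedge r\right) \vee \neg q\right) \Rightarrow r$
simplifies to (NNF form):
$q \vee r$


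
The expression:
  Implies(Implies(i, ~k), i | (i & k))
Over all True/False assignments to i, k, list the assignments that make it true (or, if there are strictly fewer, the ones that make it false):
is true only for:
  i=True, k=False;
  i=True, k=True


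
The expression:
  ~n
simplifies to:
~n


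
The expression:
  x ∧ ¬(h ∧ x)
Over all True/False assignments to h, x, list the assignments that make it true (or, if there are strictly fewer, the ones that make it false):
is true only for:
  h=False, x=True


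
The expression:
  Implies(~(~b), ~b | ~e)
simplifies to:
~b | ~e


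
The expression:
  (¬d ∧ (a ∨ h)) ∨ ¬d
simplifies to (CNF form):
¬d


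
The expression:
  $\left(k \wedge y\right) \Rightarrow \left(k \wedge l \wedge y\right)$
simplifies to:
$l \vee \neg k \vee \neg y$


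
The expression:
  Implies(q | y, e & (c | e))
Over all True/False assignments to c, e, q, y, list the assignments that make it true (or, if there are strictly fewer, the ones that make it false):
is false only for:
  c=False, e=False, q=False, y=True;
  c=False, e=False, q=True, y=False;
  c=False, e=False, q=True, y=True;
  c=True, e=False, q=False, y=True;
  c=True, e=False, q=True, y=False;
  c=True, e=False, q=True, y=True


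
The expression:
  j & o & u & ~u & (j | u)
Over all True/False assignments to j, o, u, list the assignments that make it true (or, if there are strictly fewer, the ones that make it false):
is never true.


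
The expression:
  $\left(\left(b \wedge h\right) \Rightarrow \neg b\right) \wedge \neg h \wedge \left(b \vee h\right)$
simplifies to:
$b \wedge \neg h$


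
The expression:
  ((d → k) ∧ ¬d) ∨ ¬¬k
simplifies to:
k ∨ ¬d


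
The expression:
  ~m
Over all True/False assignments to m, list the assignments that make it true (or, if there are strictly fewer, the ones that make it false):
is true only for:
  m=False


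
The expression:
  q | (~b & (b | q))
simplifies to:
q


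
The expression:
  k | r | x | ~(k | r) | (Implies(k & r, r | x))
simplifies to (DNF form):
True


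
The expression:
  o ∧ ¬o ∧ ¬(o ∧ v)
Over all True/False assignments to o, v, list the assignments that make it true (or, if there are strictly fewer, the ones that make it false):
is never true.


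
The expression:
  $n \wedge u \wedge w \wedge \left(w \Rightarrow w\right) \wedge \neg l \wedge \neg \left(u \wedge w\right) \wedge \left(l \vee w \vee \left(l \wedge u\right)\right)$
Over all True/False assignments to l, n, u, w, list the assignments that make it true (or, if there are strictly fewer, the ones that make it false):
is never true.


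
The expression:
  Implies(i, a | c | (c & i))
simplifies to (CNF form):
a | c | ~i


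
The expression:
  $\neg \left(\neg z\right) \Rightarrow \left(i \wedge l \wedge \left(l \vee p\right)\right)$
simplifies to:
$\left(i \wedge l\right) \vee \neg z$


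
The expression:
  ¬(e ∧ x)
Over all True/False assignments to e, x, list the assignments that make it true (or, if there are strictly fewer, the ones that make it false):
is false only for:
  e=True, x=True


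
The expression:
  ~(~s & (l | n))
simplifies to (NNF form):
s | (~l & ~n)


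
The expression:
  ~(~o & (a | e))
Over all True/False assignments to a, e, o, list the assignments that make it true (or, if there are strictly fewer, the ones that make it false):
is false only for:
  a=False, e=True, o=False;
  a=True, e=False, o=False;
  a=True, e=True, o=False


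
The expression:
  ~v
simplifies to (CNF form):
~v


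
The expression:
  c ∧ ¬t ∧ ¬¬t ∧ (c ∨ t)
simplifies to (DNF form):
False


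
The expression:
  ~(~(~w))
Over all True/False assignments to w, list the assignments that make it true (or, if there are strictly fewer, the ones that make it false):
is true only for:
  w=False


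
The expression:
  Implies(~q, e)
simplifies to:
e | q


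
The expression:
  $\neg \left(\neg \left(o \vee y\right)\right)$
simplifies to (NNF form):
$o \vee y$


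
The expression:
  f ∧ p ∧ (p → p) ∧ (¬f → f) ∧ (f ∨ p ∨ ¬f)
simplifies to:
f ∧ p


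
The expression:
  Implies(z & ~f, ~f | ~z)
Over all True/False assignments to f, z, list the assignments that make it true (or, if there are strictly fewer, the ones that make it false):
is always true.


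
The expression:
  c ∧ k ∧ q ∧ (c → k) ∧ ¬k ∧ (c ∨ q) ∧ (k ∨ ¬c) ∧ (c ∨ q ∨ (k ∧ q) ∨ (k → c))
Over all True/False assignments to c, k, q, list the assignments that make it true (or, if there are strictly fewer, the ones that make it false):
is never true.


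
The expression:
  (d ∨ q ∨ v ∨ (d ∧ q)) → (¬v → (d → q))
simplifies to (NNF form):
q ∨ v ∨ ¬d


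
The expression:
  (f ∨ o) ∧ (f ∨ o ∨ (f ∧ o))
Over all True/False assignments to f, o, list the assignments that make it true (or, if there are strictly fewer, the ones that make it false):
is false only for:
  f=False, o=False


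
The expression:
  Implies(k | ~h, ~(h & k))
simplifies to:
~h | ~k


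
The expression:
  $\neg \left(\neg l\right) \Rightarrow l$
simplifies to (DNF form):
$\text{True}$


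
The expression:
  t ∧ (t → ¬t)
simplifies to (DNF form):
False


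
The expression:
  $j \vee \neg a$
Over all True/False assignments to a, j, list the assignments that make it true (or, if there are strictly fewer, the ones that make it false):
is false only for:
  a=True, j=False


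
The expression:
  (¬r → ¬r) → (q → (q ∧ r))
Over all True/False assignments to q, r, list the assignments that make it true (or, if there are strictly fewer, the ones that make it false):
is false only for:
  q=True, r=False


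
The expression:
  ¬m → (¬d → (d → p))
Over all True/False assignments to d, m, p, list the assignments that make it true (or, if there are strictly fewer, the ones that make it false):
is always true.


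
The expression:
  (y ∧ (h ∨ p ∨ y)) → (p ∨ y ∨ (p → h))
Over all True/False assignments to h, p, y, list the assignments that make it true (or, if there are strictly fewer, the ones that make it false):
is always true.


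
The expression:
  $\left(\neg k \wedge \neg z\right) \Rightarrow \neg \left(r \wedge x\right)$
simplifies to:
$k \vee z \vee \neg r \vee \neg x$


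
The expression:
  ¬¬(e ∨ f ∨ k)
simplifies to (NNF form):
e ∨ f ∨ k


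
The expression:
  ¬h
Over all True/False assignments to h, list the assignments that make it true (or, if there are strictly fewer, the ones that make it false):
is true only for:
  h=False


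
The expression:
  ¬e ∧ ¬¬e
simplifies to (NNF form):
False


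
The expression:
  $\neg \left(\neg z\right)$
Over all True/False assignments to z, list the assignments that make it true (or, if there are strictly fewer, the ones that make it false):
is true only for:
  z=True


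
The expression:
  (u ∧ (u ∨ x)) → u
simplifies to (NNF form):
True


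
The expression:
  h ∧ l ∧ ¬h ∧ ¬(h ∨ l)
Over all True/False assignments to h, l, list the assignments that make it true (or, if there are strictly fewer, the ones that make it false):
is never true.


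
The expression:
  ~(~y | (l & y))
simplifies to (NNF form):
y & ~l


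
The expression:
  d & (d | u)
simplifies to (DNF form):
d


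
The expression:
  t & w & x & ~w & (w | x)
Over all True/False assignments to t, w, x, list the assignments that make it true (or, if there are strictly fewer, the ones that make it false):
is never true.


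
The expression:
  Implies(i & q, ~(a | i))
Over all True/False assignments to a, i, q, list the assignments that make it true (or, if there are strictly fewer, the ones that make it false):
is false only for:
  a=False, i=True, q=True;
  a=True, i=True, q=True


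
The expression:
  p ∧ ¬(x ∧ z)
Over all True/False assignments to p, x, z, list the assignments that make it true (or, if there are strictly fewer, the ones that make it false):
is true only for:
  p=True, x=False, z=False;
  p=True, x=False, z=True;
  p=True, x=True, z=False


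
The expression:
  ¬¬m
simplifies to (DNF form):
m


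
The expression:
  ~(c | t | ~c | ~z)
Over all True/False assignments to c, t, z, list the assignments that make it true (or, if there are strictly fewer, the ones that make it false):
is never true.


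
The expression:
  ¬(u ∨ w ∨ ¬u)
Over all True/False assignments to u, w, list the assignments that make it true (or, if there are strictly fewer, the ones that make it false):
is never true.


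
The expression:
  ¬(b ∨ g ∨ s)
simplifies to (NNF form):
¬b ∧ ¬g ∧ ¬s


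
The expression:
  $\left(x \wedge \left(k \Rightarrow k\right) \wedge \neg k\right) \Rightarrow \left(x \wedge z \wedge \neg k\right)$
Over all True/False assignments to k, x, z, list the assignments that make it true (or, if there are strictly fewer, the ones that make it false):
is false only for:
  k=False, x=True, z=False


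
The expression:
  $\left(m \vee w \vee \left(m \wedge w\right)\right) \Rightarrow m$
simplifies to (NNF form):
$m \vee \neg w$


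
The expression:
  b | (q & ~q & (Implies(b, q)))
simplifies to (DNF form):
b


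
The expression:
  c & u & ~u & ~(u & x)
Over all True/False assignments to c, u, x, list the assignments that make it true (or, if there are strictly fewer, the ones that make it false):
is never true.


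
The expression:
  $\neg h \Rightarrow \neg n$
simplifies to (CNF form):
$h \vee \neg n$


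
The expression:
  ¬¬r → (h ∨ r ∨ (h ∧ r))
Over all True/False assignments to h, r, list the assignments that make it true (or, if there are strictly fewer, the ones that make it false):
is always true.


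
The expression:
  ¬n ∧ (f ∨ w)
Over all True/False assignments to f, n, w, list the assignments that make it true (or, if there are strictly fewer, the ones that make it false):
is true only for:
  f=False, n=False, w=True;
  f=True, n=False, w=False;
  f=True, n=False, w=True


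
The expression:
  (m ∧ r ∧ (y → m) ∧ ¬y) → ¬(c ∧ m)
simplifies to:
y ∨ ¬c ∨ ¬m ∨ ¬r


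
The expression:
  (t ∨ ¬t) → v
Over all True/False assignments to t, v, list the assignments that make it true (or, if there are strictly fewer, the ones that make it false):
is true only for:
  t=False, v=True;
  t=True, v=True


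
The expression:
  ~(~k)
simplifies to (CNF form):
k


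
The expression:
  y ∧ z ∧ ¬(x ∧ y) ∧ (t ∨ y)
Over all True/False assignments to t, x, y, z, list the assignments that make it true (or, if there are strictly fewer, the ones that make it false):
is true only for:
  t=False, x=False, y=True, z=True;
  t=True, x=False, y=True, z=True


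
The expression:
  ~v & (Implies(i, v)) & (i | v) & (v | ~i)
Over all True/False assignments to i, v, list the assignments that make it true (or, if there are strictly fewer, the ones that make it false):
is never true.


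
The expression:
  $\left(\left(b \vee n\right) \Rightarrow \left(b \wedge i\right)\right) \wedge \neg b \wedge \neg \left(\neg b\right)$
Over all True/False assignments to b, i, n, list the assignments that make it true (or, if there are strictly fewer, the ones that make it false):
is never true.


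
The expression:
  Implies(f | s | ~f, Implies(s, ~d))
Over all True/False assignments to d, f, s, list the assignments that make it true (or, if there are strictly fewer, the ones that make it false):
is false only for:
  d=True, f=False, s=True;
  d=True, f=True, s=True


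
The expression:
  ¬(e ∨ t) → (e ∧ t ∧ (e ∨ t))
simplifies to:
e ∨ t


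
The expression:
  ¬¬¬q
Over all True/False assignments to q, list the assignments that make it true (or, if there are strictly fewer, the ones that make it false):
is true only for:
  q=False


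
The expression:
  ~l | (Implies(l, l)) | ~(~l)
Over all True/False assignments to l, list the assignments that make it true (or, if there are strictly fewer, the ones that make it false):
is always true.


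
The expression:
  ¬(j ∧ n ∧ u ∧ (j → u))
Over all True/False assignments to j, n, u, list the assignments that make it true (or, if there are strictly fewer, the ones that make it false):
is false only for:
  j=True, n=True, u=True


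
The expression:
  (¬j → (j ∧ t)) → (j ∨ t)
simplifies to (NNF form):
True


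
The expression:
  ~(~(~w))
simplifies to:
~w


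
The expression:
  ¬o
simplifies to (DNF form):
¬o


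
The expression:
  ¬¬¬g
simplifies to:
¬g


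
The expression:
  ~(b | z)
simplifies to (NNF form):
~b & ~z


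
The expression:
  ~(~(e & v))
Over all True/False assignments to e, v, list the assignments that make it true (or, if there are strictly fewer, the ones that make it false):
is true only for:
  e=True, v=True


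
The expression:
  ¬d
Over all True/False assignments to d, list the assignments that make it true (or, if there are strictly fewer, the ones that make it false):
is true only for:
  d=False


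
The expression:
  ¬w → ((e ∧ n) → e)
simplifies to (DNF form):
True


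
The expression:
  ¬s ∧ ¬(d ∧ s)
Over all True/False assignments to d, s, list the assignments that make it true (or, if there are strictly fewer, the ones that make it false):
is true only for:
  d=False, s=False;
  d=True, s=False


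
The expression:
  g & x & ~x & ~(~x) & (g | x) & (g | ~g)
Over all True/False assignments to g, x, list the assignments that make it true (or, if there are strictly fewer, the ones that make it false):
is never true.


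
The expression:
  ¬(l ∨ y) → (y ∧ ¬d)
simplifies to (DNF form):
l ∨ y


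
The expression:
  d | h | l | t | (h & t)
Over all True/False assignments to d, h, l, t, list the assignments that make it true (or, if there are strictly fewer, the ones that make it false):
is false only for:
  d=False, h=False, l=False, t=False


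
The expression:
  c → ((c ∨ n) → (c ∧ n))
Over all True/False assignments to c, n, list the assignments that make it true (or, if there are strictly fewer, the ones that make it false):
is false only for:
  c=True, n=False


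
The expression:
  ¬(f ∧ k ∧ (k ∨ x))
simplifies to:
¬f ∨ ¬k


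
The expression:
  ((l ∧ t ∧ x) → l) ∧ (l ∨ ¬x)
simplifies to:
l ∨ ¬x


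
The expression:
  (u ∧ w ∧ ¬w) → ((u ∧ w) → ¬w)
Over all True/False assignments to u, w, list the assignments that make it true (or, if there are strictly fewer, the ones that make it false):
is always true.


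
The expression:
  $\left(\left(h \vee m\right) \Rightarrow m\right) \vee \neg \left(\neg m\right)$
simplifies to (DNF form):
$m \vee \neg h$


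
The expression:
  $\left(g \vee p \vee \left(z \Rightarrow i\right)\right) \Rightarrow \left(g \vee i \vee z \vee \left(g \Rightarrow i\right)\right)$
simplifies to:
$\text{True}$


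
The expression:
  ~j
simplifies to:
~j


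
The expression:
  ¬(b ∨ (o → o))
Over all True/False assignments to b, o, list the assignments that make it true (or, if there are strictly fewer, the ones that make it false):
is never true.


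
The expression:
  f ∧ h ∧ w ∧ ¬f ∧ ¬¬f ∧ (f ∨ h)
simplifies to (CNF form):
False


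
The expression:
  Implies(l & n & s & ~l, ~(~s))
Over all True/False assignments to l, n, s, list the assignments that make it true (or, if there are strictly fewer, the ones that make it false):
is always true.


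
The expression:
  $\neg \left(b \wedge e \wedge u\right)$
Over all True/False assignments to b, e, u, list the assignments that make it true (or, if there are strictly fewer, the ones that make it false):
is false only for:
  b=True, e=True, u=True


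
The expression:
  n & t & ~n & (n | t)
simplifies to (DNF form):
False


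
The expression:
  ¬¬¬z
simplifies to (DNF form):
¬z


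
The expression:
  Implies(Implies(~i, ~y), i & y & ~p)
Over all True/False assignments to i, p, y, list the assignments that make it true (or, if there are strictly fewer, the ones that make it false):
is true only for:
  i=False, p=False, y=True;
  i=False, p=True, y=True;
  i=True, p=False, y=True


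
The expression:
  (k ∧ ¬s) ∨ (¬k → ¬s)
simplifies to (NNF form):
k ∨ ¬s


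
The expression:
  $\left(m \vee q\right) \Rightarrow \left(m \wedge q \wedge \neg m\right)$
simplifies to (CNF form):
$\neg m \wedge \neg q$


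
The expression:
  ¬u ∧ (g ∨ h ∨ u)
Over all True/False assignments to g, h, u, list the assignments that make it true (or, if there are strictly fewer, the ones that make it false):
is true only for:
  g=False, h=True, u=False;
  g=True, h=False, u=False;
  g=True, h=True, u=False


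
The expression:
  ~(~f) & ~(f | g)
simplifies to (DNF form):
False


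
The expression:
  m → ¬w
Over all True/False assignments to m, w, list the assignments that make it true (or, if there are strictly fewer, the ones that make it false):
is false only for:
  m=True, w=True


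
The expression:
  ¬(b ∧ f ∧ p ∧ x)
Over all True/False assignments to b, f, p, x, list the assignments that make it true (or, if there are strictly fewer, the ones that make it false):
is false only for:
  b=True, f=True, p=True, x=True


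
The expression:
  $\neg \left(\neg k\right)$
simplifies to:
$k$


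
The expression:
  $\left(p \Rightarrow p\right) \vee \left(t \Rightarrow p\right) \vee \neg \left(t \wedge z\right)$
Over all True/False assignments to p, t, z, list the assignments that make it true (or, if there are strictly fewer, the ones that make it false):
is always true.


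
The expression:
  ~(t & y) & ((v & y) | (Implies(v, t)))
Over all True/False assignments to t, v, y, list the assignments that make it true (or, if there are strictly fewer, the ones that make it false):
is false only for:
  t=False, v=True, y=False;
  t=True, v=False, y=True;
  t=True, v=True, y=True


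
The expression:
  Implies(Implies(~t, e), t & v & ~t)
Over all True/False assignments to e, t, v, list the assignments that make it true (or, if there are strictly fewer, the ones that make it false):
is true only for:
  e=False, t=False, v=False;
  e=False, t=False, v=True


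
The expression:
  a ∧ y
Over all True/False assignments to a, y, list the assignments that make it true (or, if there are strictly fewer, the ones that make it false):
is true only for:
  a=True, y=True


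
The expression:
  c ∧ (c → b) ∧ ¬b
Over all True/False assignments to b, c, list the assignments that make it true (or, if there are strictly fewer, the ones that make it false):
is never true.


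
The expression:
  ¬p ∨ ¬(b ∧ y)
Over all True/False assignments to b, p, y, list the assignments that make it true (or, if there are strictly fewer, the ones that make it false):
is false only for:
  b=True, p=True, y=True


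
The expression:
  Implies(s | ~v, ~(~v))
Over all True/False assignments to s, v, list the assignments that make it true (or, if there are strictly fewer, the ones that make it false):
is true only for:
  s=False, v=True;
  s=True, v=True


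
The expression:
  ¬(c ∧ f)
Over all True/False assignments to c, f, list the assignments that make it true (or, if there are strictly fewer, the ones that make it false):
is false only for:
  c=True, f=True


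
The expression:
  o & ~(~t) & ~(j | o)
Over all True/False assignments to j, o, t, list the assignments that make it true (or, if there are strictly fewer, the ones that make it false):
is never true.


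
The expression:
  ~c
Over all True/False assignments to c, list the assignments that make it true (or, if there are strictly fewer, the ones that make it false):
is true only for:
  c=False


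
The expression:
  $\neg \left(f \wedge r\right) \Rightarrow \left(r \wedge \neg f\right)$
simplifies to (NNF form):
$r$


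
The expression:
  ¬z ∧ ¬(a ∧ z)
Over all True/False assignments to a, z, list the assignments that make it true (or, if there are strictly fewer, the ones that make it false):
is true only for:
  a=False, z=False;
  a=True, z=False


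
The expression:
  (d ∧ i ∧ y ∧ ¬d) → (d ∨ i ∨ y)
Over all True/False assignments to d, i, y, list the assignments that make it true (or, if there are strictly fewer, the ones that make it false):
is always true.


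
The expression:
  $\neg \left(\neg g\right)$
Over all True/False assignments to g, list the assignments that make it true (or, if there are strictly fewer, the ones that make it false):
is true only for:
  g=True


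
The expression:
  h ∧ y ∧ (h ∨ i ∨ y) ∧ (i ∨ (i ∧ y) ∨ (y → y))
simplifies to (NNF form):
h ∧ y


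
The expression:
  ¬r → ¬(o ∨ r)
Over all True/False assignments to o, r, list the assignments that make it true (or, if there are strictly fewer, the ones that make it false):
is false only for:
  o=True, r=False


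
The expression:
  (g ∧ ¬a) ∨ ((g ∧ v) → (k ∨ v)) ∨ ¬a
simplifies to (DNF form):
True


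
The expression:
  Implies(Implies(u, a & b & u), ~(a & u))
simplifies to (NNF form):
~a | ~b | ~u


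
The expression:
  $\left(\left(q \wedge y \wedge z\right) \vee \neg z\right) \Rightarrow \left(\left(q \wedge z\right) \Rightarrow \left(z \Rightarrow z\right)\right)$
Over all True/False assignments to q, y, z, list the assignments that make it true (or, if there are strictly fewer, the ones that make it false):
is always true.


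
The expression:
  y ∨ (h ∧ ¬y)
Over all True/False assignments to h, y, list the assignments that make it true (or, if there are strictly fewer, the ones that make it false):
is false only for:
  h=False, y=False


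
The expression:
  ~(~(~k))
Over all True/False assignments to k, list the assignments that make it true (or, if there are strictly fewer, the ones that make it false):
is true only for:
  k=False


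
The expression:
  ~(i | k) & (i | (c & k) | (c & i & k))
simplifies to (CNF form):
False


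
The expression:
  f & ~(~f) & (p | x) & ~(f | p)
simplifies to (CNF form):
False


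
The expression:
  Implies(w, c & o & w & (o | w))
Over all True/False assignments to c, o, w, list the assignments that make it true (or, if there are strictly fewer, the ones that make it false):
is false only for:
  c=False, o=False, w=True;
  c=False, o=True, w=True;
  c=True, o=False, w=True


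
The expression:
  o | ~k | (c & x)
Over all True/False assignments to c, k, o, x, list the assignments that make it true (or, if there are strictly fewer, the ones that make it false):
is false only for:
  c=False, k=True, o=False, x=False;
  c=False, k=True, o=False, x=True;
  c=True, k=True, o=False, x=False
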